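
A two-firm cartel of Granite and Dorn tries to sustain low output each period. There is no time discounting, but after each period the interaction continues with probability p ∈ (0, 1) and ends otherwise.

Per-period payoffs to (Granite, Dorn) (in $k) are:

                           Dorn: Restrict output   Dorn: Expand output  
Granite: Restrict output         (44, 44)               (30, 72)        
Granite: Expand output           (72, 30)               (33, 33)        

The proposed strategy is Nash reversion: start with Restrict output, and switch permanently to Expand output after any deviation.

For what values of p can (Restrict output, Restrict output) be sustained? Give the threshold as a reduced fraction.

28/39

With no time discounting, the continuation probability p plays the role of the discount factor.
Grim-trigger IC: 44/(1−p) ≥ 72 + 33p/(1−p) ⇒ p ≥ (72−44)/(72−33) = 28/39.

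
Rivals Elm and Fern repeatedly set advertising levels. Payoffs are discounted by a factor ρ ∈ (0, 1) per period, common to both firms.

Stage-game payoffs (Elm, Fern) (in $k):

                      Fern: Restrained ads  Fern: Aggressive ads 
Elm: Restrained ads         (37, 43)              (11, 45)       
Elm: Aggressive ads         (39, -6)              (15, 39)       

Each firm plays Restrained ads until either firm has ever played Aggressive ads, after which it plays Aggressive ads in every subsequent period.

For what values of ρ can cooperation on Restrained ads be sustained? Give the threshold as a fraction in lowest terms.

For Elm: deviation gain 39−37 = 2, per-period punishment loss 37−15 = 22. IC gives ρ ≥ 2/24 = 1/12.
For Fern: gain 2, loss 4 per period, so ρ ≥ 2/6 = 1/3.
The tighter constraint is Fern's, so cooperation needs ρ ≥ 1/3.

1/3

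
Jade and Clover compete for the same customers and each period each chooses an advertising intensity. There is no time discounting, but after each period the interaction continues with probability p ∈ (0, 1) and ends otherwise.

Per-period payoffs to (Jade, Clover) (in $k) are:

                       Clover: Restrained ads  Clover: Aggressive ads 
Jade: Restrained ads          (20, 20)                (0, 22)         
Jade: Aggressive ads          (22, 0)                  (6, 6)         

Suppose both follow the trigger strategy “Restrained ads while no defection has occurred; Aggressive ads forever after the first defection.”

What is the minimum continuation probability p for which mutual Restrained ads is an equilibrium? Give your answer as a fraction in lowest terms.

1/8

Expected cooperation value is 20 + p·20 + p²·20 + … = 20/(1−p); deviation gives 22 + p·6/(1−p).
20 ≥ 22(1−p) + 6p ⇒ 16p ≥ 2 ⇒ p ≥ 2/16 = 1/8.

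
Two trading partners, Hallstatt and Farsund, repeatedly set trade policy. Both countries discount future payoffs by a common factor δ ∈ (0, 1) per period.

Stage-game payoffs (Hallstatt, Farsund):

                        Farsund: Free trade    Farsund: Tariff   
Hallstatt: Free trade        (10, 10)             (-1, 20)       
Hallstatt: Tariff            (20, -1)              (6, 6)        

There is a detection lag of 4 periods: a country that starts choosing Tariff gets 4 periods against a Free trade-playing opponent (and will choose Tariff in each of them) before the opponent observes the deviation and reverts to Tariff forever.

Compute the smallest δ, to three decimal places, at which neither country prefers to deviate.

0.919

The best deviation is to choose Tariff for all 4 undetected periods, earning 20 each, then 6 forever once detected.
Deviation value: 20(1−δ^4)/(1−δ) + 6δ^4/(1−δ); cooperation value: 10/(1−δ).
IC: 10 ≥ 20(1−δ^4) + 6δ^4 = 20 − 14δ^4.
So δ^4 ≥ 10/14 = 5/7, giving δ ≥ (5/7)^(1/4) ≈ 0.919.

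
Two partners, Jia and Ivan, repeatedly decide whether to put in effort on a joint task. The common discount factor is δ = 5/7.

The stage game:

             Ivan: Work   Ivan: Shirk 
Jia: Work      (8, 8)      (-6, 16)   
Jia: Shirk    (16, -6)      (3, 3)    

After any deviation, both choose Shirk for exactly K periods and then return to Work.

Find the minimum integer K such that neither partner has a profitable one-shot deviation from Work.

No profitable deviation requires (8−3)(δ+…+δ^K) ≥ 16−8, i.e. δ+…+δ^K ≥ 8/5 ≈ 1.6000.
With δ = 5/7, the partial sums are K=1: 0.7143, K=2: 1.2245, K=3: 1.5889, K=4: 1.8492.
K = 4 is the first length at which the sum reaches 1.6000.

4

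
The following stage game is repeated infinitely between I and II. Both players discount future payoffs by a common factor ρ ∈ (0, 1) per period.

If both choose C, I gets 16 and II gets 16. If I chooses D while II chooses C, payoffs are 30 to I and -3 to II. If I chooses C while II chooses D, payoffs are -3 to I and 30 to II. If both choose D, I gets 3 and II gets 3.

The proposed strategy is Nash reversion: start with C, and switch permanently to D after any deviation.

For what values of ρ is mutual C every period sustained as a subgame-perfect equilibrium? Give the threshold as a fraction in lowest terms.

One-period gain from deviating is 30 − 16 = 14. The loss is 16 − 3 = 13 in every subsequent period, with present value 13·ρ/(1−ρ).
Deviation is unprofitable when 13·ρ/(1−ρ) ≥ 14, i.e. ρ/(1−ρ) ≥ 14/13.
Equivalently ρ ≥ 14/(14+13) = 14/27.

14/27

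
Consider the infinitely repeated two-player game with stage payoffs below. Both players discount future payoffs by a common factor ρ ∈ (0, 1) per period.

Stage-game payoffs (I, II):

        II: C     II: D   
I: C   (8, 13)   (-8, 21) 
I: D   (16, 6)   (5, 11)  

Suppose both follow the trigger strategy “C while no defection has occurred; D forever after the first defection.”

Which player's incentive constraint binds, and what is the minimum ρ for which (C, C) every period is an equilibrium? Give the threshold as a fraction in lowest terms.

II; ρ ≥ 4/5

I's threshold: (16−8)/(16−5) = 8/11.
II's threshold: (21−13)/(21−11) = 4/5.
8/11 < 4/5, so II binds and ρ* = 4/5.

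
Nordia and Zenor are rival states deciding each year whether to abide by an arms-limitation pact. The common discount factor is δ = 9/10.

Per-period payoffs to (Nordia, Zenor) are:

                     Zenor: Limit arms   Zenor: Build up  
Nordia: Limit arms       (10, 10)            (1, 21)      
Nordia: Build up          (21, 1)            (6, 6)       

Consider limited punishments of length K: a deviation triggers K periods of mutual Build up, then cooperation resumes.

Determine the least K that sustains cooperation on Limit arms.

4

IC: δ(1−δ^K)/(1−δ) ≥ (21−10)/(10−6) = 11/4.
With δ = 9/10: need 1 − δ^K ≥ 11/4·(1−9/10)/(9/10), i.e. δ^K ≤ 0.6944.
Since (9/10)^3 = 0.7290 and (9/10)^4 = 0.6561, the smallest such K is 4.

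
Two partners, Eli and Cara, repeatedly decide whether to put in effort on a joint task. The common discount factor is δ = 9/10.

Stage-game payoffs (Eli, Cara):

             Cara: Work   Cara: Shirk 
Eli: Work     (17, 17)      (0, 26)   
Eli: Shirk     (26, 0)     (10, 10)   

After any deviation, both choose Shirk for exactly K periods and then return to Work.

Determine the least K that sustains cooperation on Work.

IC: δ(1−δ^K)/(1−δ) ≥ (26−17)/(17−10) = 9/7.
With δ = 9/10: need 1 − δ^K ≥ 9/7·(1−9/10)/(9/10), i.e. δ^K ≤ 0.8571.
Since (9/10)^1 = 0.9000 and (9/10)^2 = 0.8100, the smallest such K is 2.

2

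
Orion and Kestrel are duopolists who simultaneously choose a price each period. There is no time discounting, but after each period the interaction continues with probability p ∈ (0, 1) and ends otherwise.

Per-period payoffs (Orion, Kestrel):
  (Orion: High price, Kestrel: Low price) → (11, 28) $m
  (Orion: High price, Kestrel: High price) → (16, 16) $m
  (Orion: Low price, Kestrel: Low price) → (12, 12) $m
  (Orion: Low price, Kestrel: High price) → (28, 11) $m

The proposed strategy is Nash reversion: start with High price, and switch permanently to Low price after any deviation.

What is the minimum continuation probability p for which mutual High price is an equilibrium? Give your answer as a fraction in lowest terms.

With no time discounting, the continuation probability p plays the role of the discount factor.
Grim-trigger IC: 16/(1−p) ≥ 28 + 12p/(1−p) ⇒ p ≥ (28−16)/(28−12) = 3/4.

3/4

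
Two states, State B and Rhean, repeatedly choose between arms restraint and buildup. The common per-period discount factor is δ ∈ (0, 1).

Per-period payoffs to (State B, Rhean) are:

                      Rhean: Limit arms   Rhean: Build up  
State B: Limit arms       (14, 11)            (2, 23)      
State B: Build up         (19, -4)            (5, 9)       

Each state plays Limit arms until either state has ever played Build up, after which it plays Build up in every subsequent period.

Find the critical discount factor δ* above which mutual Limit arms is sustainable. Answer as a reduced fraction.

State B: cooperation gives 14 each period; deviation gives 19 once then 5 forever.
  14/(1−δ) ≥ 19 + 5δ/(1−δ) ⇒ δ ≥ 5/14.
Rhean: cooperation gives 11 each period; deviation gives 23 once then 9 forever.
  δ ≥ 12/14 = 6/7.
Both must hold, so the binding constraint is Rhean's: δ ≥ 6/7.

6/7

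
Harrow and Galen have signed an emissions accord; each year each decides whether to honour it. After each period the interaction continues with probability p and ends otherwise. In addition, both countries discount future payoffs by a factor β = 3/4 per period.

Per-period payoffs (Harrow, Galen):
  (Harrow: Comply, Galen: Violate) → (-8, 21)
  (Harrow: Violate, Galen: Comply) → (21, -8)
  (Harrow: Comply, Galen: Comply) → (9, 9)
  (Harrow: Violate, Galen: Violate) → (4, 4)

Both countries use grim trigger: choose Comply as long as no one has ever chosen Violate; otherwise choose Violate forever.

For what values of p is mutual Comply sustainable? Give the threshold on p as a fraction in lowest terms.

Expected continuation weight on next period's payoff is β·p = 3/4·p, which plays the role of the discount factor.
Cooperation requires 3/4·p ≥ (21−9)/(21−4) = 12/17, hence p ≥ 16/17.

16/17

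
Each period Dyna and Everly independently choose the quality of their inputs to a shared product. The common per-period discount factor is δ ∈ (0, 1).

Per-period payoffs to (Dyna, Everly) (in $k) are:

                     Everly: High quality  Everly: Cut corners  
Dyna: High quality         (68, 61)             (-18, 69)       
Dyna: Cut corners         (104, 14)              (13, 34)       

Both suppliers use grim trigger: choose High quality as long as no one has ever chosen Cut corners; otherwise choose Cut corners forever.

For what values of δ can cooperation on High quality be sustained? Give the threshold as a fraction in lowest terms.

Dyna: cooperation gives 68 each period; deviation gives 104 once then 13 forever.
  68/(1−δ) ≥ 104 + 13δ/(1−δ) ⇒ δ ≥ 36/91.
Everly: cooperation gives 61 each period; deviation gives 69 once then 34 forever.
  δ ≥ 8/35.
Both must hold, so the binding constraint is Dyna's: δ ≥ 36/91.

36/91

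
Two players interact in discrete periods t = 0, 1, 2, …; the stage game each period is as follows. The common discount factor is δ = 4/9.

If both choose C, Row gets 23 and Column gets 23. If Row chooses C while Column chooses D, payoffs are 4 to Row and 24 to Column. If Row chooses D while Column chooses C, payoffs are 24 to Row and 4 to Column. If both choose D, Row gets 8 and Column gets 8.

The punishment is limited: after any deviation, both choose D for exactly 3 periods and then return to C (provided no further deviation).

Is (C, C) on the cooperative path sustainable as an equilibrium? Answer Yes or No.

Comparing payoff streams over the 4 periods until play realigns: cooperate → 23(1+δ+…+δ^3); deviate → 24 + 8(δ+…+δ^3).
Cooperation is sustained iff (23−8)(δ+…+δ^3) ≥ 24−23.
δ+…+δ^3 = 4/9·(1−(4/9)^3)/(1−4/9) = 0.7298, and (24−23)/(23−8) = 0.0667.
0.7298 ≥ 0.0667, so cooperation is sustainable.

Yes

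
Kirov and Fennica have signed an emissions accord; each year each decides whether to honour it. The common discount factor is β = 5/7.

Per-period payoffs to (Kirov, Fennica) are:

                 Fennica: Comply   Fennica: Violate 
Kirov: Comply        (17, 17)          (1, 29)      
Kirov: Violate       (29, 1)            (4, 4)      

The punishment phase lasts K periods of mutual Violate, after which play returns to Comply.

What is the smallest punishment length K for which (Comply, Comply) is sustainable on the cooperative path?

IC: β(1−β^K)/(1−β) ≥ (29−17)/(17−4) = 12/13.
With β = 5/7: need 1 − β^K ≥ 12/13·(1−5/7)/(5/7), i.e. β^K ≤ 0.6308.
Since (5/7)^1 = 0.7143 and (5/7)^2 = 0.5102, the smallest such K is 2.

2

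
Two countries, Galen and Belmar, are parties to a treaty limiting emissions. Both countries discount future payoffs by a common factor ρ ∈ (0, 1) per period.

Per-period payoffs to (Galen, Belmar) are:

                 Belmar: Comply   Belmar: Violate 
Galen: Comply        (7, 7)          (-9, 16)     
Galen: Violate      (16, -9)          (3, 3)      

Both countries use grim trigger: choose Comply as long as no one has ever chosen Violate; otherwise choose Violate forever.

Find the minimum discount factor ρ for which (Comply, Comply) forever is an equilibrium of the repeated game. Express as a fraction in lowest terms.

Cooperation forever yields 7 each period: 7/(1−ρ).
Deviating yields 16 once, then 3 forever: 16 + 3ρ/(1−ρ).
No profitable deviation requires 7/(1−ρ) ≥ 16 + 3ρ/(1−ρ).
Multiplying by (1−ρ): 7 ≥ 16(1−ρ) + 3ρ = 16 − 13ρ.
So 13ρ ≥ 9, i.e. ρ ≥ 9/13.

9/13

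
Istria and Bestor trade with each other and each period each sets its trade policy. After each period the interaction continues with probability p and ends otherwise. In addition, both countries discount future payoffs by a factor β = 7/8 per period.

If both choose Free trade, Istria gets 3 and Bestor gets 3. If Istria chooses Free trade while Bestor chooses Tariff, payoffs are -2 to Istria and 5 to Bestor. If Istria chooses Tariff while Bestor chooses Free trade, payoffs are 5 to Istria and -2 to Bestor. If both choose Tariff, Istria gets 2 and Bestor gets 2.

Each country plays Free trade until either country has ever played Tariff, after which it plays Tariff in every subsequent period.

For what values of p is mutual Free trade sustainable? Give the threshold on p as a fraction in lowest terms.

With continuation probability p and discount β, the effective per-period discount factor is βp.
Grim-trigger IC: βp ≥ (5−3)/(5−2) = 2/3.
So p ≥ (2/3)/(7/8) = 16/21.

16/21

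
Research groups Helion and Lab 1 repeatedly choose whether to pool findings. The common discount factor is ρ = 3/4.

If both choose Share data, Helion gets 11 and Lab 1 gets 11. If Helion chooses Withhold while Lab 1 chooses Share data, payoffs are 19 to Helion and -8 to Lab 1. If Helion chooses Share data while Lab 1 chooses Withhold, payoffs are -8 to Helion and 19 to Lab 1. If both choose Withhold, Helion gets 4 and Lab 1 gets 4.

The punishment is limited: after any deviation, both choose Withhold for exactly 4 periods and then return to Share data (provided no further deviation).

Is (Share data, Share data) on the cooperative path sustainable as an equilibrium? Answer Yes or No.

IC: ρ+…+ρ^4 ≥ (19−11)/(11−4) = 8/7.
At ρ = 3/4: partial sum = 2.0508 ≥ 1.1429. Cooperation sustainable.

Yes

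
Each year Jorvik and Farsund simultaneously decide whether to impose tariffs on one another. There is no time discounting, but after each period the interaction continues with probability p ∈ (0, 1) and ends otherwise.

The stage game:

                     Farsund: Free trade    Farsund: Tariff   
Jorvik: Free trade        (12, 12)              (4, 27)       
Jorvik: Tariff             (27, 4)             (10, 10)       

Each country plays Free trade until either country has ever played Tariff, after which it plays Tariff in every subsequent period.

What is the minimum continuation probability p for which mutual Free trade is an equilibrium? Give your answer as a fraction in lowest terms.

15/17

Expected cooperation value is 12 + p·12 + p²·12 + … = 12/(1−p); deviation gives 27 + p·10/(1−p).
12 ≥ 27(1−p) + 10p ⇒ 17p ≥ 15 ⇒ p ≥ 15/17.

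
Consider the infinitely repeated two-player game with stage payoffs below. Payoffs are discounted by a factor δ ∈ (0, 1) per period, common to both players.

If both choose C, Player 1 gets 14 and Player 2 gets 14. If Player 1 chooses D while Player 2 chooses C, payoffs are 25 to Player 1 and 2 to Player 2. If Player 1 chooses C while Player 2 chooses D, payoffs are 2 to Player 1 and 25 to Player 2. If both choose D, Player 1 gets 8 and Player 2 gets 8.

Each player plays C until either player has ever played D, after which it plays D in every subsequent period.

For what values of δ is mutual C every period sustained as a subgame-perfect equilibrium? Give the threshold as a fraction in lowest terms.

One-period gain from deviating is 25 − 14 = 11. The loss is 14 − 8 = 6 in every subsequent period, with present value 6·δ/(1−δ).
Deviation is unprofitable when 6·δ/(1−δ) ≥ 11, i.e. δ/(1−δ) ≥ 11/6.
Equivalently δ ≥ 11/(11+6) = 11/17.

11/17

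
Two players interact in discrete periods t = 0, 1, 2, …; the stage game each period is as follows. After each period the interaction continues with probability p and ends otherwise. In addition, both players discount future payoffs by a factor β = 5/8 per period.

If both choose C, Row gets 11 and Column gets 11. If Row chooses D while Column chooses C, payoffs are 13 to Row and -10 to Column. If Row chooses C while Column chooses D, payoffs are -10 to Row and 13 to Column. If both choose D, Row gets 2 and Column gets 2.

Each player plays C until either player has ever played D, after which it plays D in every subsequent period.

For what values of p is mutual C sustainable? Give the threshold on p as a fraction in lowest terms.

16/55

With continuation probability p and discount β, the effective per-period discount factor is βp.
Grim-trigger IC: βp ≥ (13−11)/(13−2) = 2/11.
So p ≥ (2/11)/(5/8) = 16/55.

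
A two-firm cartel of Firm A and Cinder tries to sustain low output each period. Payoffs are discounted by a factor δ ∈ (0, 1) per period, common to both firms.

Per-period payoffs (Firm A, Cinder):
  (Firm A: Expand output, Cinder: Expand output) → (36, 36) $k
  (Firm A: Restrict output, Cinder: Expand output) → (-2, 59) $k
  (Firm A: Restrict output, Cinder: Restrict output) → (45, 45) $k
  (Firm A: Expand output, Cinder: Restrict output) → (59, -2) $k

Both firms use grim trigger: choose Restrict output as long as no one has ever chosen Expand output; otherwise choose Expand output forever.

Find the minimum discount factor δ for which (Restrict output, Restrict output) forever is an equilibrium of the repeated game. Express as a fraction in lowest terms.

14/23

One-period gain from deviating is 59 − 45 = 14. The loss is 45 − 36 = 9 in every subsequent period, with present value 9·δ/(1−δ).
Deviation is unprofitable when 9·δ/(1−δ) ≥ 14, i.e. δ/(1−δ) ≥ 14/9.
Equivalently δ ≥ 14/(14+9) = 14/23.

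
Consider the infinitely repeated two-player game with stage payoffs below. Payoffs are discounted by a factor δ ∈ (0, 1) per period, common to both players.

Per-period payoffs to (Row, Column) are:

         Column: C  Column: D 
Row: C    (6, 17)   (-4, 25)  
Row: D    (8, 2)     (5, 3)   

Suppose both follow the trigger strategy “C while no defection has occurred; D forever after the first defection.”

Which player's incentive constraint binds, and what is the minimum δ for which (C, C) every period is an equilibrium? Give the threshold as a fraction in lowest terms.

Row: cooperation gives 6 each period; deviation gives 8 once then 5 forever.
  6/(1−δ) ≥ 8 + 5δ/(1−δ) ⇒ δ ≥ 2/3.
Column: cooperation gives 17 each period; deviation gives 25 once then 3 forever.
  δ ≥ 8/22 = 4/11.
Both must hold, so the binding constraint is Row's: δ ≥ 2/3.

Row; δ ≥ 2/3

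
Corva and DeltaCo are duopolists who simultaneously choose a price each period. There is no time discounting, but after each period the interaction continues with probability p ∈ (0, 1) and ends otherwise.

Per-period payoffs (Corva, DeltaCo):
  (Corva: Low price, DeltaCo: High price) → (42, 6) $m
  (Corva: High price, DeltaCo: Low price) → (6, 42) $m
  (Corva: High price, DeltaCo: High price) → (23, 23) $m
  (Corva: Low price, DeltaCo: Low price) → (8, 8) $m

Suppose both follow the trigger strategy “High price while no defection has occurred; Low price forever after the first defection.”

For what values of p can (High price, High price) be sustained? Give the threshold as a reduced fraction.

19/34

With no time discounting, the continuation probability p plays the role of the discount factor.
Grim-trigger IC: 23/(1−p) ≥ 42 + 8p/(1−p) ⇒ p ≥ (42−23)/(42−8) = 19/34.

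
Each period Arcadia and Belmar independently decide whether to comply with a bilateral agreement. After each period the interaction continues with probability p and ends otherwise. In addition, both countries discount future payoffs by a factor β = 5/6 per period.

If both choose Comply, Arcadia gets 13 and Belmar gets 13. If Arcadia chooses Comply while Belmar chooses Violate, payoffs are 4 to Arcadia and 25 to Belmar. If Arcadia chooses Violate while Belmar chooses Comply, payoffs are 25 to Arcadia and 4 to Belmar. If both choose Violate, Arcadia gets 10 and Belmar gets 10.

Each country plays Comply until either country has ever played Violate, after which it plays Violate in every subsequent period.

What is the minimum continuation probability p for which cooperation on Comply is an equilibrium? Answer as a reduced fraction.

24/25

With continuation probability p and discount β, the effective per-period discount factor is βp.
Grim-trigger IC: βp ≥ (25−13)/(25−10) = 4/5.
So p ≥ (4/5)/(5/6) = 24/25.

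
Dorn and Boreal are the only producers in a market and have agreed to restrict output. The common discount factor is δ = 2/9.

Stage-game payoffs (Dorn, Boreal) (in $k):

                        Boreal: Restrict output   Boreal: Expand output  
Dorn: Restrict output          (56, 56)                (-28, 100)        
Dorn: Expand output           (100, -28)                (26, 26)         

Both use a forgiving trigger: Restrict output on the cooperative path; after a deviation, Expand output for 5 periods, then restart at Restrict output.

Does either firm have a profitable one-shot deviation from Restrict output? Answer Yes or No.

A one-shot deviation gives 100 now, then 26 for 5 periods, then back to 56.
Gain from deviating: (100−56) today; loss: (56−26) in each of the next 5 periods.
No-deviation condition: (56−26)(δ+…+δ^5) ≥ 100−56, i.e. δ+…+δ^5 ≥ 22/15.
At δ = 2/9: δ+…+δ^5 = 0.2856 < 1.4667.
So cooperation is not sustainable.

Yes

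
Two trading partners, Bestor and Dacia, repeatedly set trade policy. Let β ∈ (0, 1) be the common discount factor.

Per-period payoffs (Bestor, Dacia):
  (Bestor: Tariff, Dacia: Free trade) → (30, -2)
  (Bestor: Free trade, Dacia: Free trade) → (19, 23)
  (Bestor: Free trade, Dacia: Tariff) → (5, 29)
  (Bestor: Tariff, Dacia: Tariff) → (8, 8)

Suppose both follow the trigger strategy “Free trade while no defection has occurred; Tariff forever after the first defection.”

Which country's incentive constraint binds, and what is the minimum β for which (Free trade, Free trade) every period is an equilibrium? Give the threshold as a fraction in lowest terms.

Bestor; β ≥ 1/2

For Bestor: deviation gain 30−19 = 11, per-period punishment loss 19−8 = 11. IC gives β ≥ 11/22 = 1/2.
For Dacia: gain 6, loss 15 per period, so β ≥ 6/21 = 2/7.
The tighter constraint is Bestor's, so cooperation needs β ≥ 1/2.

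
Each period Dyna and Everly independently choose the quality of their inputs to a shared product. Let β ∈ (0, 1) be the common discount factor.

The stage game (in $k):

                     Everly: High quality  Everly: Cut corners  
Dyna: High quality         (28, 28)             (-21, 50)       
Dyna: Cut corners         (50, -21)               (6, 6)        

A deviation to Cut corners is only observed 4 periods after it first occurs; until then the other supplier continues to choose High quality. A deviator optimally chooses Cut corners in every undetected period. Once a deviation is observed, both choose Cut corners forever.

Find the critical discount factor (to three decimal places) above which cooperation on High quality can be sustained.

Deviating for the 4 undetected periods gains 50−28 = 22 per period over cooperation, then loses 28−6 = 22 per period forever once punishment starts.
Gain: 22(1 + β + … + β^3); loss: 22·β^4/(1−β).
No profitable deviation ⇔ 22(1−β^4) ≤ 22·β^4, i.e. β^4 ≥ 22/(22+22) = 1/2.
Hence β ≥ (1/2)^(1/4) ≈ 0.841.

0.841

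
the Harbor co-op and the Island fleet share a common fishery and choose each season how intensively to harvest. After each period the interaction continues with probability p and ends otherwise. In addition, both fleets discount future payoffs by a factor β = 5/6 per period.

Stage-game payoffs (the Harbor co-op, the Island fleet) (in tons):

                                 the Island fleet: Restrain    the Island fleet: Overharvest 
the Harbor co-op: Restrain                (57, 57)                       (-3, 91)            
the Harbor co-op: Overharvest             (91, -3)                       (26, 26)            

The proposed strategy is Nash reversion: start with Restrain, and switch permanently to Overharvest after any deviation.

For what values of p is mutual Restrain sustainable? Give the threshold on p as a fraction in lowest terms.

Expected continuation weight on next period's payoff is β·p = 5/6·p, which plays the role of the discount factor.
Cooperation requires 5/6·p ≥ (91−57)/(91−26) = 34/65, hence p ≥ 204/325.

204/325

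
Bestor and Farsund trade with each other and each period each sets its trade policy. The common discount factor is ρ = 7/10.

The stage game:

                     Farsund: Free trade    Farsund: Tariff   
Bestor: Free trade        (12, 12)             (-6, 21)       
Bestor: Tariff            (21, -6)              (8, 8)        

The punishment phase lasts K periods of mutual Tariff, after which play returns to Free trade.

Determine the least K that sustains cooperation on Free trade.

10

Need Σ_{k=1}^{K} ρ^k ≥ (21−12)/(12−8) = 2.2500 at ρ = 7/10.
At K = 9 the sum is 2.2392 < 2.2500; at K = 10 it is 2.2674 ≥ 2.2500.
So the minimum punishment length is K = 10.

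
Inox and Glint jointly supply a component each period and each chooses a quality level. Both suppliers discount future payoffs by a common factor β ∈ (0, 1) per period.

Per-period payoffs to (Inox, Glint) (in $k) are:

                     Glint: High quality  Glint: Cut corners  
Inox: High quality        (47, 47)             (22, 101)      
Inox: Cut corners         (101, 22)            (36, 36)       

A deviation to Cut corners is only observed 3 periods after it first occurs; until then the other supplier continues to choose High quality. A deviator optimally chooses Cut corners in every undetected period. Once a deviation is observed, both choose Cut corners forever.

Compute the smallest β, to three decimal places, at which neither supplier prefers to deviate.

A deviator earns 101 for 3 periods, then 36 forever; cooperating earns 47 forever. Multiplying the IC by (1−β):
47 ≥ 101(1−β^3) + 36β^3, so 65·β^3 ≥ 54 and β^3 ≥ 54/65.
β ≥ (54/65)^(1/3) ≈ 0.940.

0.940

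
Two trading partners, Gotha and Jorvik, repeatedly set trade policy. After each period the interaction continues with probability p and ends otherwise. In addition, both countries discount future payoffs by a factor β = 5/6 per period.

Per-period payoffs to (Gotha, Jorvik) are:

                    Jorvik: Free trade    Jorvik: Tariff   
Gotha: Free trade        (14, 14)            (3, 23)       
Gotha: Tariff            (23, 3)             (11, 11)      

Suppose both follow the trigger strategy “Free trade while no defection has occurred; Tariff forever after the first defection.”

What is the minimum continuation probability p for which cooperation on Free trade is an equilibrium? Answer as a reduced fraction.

Expected continuation weight on next period's payoff is β·p = 5/6·p, which plays the role of the discount factor.
Cooperation requires 5/6·p ≥ (23−14)/(23−11) = 3/4, hence p ≥ 9/10.

9/10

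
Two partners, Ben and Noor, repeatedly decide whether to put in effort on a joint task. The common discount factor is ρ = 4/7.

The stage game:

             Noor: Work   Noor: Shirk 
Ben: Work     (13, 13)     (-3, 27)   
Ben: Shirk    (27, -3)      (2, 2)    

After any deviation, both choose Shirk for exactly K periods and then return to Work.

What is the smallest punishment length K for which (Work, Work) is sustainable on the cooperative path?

No profitable deviation requires (13−2)(ρ+…+ρ^K) ≥ 27−13, i.e. ρ+…+ρ^K ≥ 14/11 ≈ 1.2727.
With ρ = 4/7, the partial sums are K=1: 0.5714, K=2: 0.8980, K=3: 1.0845, K=4: 1.1912, K=5: 1.2521, K=6: 1.2869.
K = 6 is the first length at which the sum reaches 1.2727.

6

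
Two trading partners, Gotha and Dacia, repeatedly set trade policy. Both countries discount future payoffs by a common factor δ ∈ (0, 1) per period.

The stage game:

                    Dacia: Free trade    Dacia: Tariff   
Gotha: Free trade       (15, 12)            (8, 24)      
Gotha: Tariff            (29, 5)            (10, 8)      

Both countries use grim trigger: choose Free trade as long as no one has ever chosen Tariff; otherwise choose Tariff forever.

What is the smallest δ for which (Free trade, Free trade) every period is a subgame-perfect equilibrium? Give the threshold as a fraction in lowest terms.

3/4

Gotha's threshold: (29−15)/(29−10) = 14/19.
Dacia's threshold: (24−12)/(24−8) = 3/4.
14/19 < 3/4, so Dacia binds and δ* = 3/4.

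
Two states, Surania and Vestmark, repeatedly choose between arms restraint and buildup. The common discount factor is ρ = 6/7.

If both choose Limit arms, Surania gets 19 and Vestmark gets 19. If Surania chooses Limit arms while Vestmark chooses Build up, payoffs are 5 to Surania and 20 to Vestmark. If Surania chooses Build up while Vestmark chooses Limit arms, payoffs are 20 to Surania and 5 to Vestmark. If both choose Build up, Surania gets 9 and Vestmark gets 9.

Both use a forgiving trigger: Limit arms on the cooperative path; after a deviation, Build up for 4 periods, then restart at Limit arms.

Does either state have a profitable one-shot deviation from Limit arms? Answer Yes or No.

No

Comparing payoff streams over the 5 periods until play realigns: cooperate → 19(1+ρ+…+ρ^4); deviate → 20 + 9(ρ+…+ρ^4).
Cooperation is sustained iff (19−9)(ρ+…+ρ^4) ≥ 20−19.
ρ+…+ρ^4 = 6/7·(1−(6/7)^4)/(1−6/7) = 2.7613, and (20−19)/(19−9) = 0.1000.
2.7613 ≥ 0.1000, so cooperation is sustainable.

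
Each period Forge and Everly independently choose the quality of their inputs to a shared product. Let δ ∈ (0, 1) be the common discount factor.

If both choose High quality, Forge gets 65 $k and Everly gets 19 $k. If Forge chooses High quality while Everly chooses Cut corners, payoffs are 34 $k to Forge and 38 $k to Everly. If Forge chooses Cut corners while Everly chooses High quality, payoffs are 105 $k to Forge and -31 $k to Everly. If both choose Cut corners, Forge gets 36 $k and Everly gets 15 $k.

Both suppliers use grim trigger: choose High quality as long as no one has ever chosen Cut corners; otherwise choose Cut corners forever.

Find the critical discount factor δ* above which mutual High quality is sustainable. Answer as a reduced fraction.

19/23

Forge: cooperation gives 65 each period; deviation gives 105 once then 36 forever.
  65/(1−δ) ≥ 105 + 36δ/(1−δ) ⇒ δ ≥ 40/69.
Everly: cooperation gives 19 each period; deviation gives 38 once then 15 forever.
  δ ≥ 19/23.
Both must hold, so the binding constraint is Everly's: δ ≥ 19/23.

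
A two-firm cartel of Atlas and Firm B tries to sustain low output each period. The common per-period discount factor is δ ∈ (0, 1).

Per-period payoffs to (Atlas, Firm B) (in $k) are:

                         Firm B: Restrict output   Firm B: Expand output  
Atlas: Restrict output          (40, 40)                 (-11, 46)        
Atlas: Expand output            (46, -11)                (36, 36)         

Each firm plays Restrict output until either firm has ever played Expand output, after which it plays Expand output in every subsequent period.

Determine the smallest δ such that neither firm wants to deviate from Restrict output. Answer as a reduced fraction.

3/5

Cooperation forever yields 40 each period: 40/(1−δ).
Deviating yields 46 once, then 36 forever: 46 + 36δ/(1−δ).
No profitable deviation requires 40/(1−δ) ≥ 46 + 36δ/(1−δ).
Multiplying by (1−δ): 40 ≥ 46(1−δ) + 36δ = 46 − 10δ.
So 10δ ≥ 6, i.e. δ ≥ 6/10 = 3/5.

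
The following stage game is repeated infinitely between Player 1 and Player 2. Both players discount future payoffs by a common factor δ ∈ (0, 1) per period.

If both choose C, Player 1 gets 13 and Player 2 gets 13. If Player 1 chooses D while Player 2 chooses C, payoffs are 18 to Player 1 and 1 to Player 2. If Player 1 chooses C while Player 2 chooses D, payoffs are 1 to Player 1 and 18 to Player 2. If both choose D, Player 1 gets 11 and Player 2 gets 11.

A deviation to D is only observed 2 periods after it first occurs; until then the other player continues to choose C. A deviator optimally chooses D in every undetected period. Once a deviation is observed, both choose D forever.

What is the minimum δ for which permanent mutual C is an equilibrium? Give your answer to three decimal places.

0.845

A deviator earns 18 for 2 periods, then 11 forever; cooperating earns 13 forever. Multiplying the IC by (1−δ):
13 ≥ 18(1−δ^2) + 11δ^2, so 7·δ^2 ≥ 5 and δ^2 ≥ 5/7.
δ ≥ (5/7)^(1/2) ≈ 0.845.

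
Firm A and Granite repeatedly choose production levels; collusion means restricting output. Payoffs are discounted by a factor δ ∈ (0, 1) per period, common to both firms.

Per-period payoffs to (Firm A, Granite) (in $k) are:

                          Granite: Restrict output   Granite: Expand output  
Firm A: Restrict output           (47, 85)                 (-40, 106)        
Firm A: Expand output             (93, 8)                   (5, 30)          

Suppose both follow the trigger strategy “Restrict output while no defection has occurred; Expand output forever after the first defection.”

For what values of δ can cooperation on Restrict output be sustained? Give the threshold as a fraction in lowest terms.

23/44

Firm A: cooperation gives 47 each period; deviation gives 93 once then 5 forever.
  47/(1−δ) ≥ 93 + 5δ/(1−δ) ⇒ δ ≥ 46/88 = 23/44.
Granite: cooperation gives 85 each period; deviation gives 106 once then 30 forever.
  δ ≥ 21/76.
Both must hold, so the binding constraint is Firm A's: δ ≥ 23/44.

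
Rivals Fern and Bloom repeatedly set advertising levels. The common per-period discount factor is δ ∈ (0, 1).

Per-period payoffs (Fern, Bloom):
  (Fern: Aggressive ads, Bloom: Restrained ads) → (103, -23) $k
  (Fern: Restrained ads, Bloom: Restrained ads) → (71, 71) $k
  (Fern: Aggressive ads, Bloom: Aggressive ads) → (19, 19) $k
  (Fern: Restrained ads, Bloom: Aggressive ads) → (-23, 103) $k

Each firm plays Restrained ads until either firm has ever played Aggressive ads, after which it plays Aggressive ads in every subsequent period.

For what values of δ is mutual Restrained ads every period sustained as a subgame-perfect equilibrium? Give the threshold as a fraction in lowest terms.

8/21

Under grim trigger the critical discount factor is (T−C)/(T−P) with T = 103, C = 71, P = 19.
δ* = (103−71)/(103−19) = 32/84 = 8/21.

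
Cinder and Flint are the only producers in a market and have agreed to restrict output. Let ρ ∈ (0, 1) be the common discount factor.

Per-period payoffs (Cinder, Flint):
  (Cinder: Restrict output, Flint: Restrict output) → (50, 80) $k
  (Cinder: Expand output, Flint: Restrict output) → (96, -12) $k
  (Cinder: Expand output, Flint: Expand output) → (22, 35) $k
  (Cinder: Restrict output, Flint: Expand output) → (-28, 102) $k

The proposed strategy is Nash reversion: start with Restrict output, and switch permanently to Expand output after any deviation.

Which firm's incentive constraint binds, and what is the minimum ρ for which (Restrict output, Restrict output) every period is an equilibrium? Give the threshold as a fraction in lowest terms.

Cinder; ρ ≥ 23/37

For Cinder: deviation gain 96−50 = 46, per-period punishment loss 50−22 = 28. IC gives ρ ≥ 46/74 = 23/37.
For Flint: gain 22, loss 45 per period, so ρ ≥ 22/67.
The tighter constraint is Cinder's, so cooperation needs ρ ≥ 23/37.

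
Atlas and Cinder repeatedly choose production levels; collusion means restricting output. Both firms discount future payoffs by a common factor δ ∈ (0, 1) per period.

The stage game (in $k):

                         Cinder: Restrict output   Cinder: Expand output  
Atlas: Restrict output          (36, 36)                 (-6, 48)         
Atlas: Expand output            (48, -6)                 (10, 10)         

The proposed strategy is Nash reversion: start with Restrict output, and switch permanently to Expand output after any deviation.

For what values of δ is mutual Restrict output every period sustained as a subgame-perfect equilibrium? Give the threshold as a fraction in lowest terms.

One-period gain from deviating is 48 − 36 = 12. The loss is 36 − 10 = 26 in every subsequent period, with present value 26·δ/(1−δ).
Deviation is unprofitable when 26·δ/(1−δ) ≥ 12, i.e. δ/(1−δ) ≥ 6/13.
Equivalently δ ≥ 12/(12+26) = 6/19.

6/19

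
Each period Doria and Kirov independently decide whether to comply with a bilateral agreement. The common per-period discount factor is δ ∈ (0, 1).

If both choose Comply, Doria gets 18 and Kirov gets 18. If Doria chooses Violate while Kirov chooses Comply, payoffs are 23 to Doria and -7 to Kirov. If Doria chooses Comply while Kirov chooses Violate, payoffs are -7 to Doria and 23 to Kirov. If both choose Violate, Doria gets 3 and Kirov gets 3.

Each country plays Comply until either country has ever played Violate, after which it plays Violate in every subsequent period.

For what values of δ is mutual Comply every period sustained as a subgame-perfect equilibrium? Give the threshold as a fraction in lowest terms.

Under grim trigger the critical discount factor is (T−C)/(T−P) with T = 23, C = 18, P = 3.
δ* = (23−18)/(23−3) = 5/20 = 1/4.

1/4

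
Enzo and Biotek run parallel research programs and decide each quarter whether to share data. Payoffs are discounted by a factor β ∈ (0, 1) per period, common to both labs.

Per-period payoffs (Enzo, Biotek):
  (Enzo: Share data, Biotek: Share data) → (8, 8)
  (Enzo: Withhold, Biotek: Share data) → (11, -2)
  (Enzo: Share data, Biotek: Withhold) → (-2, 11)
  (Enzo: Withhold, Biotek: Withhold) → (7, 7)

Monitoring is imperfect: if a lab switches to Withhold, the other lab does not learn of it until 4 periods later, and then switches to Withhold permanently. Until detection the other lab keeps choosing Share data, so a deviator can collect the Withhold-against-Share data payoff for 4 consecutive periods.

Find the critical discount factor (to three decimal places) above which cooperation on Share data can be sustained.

A deviator earns 11 for 4 periods, then 7 forever; cooperating earns 8 forever. Multiplying the IC by (1−β):
8 ≥ 11(1−β^4) + 7β^4, so 4·β^4 ≥ 3 and β^4 ≥ 3/4.
β ≥ (3/4)^(1/4) ≈ 0.931.

0.931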